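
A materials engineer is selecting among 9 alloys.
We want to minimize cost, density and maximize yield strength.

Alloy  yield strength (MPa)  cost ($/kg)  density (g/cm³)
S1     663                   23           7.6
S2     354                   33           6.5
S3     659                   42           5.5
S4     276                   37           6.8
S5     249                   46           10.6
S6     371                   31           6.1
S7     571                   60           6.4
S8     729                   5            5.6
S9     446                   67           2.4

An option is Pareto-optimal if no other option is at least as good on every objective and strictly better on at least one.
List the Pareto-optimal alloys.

S3, S8, S9

S1: dominated by S8 (yield strength 729≥663, cost 5≤23, density 5.6≤7.6).
S2: dominated by S6 (yield strength 371≥354, cost 31≤33, density 6.1≤6.5).
S3: not dominated.
S4: dominated by S2 (yield strength 354≥276, cost 33≤37, density 6.5≤6.8).
S5: dominated by S1 (yield strength 663≥249, cost 23≤46, density 7.6≤10.6).
S6: dominated by S8 (yield strength 729≥371, cost 5≤31, density 5.6≤6.1).
S7: dominated by S3 (yield strength 659≥571, cost 42≤60, density 5.5≤6.4).
S8: not dominated (best yield strength).
S9: not dominated (best density).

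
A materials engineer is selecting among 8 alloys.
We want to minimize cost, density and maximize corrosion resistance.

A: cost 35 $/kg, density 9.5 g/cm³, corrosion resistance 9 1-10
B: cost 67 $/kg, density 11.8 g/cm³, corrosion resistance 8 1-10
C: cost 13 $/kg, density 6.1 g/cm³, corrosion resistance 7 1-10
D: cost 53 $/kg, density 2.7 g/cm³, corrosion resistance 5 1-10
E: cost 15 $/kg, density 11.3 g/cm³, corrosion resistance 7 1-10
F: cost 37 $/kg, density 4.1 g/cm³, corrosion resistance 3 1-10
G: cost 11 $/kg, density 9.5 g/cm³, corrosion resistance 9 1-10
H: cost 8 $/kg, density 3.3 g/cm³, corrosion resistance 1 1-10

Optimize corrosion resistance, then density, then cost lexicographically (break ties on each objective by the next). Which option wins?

First maximize corrosion resistance: best is 9, kept {A, G}.
Then minimize density: best is 9.5, kept {A, G}.
Then minimize cost: best is 11, kept {G}.

G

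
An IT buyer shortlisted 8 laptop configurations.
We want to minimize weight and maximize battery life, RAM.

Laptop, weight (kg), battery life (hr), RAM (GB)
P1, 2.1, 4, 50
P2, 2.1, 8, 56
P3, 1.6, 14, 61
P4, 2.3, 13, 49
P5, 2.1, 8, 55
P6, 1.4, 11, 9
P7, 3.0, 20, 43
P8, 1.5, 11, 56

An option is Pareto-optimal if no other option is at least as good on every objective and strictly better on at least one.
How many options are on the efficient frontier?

P1: dominated by P2 (weight 2.1≤2.1, battery life 8≥4, RAM 56≥50).
P2: dominated by P3 (weight 1.6≤2.1, battery life 14≥8, RAM 61≥56).
P3: not dominated (best RAM).
P4: dominated by P3 (weight 1.6≤2.3, battery life 14≥13, RAM 61≥49).
P5: dominated by P2 (weight 2.1≤2.1, battery life 8≥8, RAM 56≥55).
P6: not dominated (best weight).
P7: not dominated (best battery life).
P8: not dominated.
Pareto-optimal: P3, P6, P7, P8 → 4.

4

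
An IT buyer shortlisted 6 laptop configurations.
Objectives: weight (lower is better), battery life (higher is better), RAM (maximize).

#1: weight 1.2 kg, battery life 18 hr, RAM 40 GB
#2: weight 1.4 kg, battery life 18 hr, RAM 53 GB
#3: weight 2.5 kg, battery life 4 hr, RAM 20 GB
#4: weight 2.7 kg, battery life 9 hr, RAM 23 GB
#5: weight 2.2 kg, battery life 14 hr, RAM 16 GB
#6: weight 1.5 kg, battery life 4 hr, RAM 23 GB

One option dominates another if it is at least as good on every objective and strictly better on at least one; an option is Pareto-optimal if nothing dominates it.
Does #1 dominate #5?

Yes

#1 vs #5: weight 1.2≤2.2, battery life 18≥14, RAM 40≥16 — #1 is at least as good on every objective with at least one strict improvement.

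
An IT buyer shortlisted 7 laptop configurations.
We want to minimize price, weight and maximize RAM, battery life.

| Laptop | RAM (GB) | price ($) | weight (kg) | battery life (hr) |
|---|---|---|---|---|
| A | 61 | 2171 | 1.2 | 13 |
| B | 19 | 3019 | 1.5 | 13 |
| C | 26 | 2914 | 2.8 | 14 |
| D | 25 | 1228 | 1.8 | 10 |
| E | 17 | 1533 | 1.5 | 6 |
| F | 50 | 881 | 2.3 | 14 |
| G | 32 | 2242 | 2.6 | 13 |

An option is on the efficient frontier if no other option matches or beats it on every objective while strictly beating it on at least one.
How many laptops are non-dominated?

A: not dominated (best RAM).
B: dominated by A (RAM 61≥19, price 2171≤3019, weight 1.2≤1.5, battery life 13≥13).
C: dominated by F (RAM 50≥26, price 881≤2914, weight 2.3≤2.8, battery life 14≥14).
D: not dominated.
E: not dominated.
F: not dominated (best price).
G: dominated by A (RAM 61≥32, price 2171≤2242, weight 1.2≤2.6, battery life 13≥13).
Pareto-optimal: A, D, E, F → 4.

4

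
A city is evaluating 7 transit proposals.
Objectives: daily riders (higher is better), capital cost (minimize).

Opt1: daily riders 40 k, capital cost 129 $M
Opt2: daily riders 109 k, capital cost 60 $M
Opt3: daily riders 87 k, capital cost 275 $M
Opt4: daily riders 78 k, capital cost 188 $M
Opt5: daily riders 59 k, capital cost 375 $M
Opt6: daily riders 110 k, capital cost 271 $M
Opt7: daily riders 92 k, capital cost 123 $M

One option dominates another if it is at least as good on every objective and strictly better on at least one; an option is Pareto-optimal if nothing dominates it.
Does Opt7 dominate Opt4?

Yes

Opt7 vs Opt4: daily riders 92≥78, capital cost 123≤188 — Opt7 is at least as good on every objective with at least one strict improvement.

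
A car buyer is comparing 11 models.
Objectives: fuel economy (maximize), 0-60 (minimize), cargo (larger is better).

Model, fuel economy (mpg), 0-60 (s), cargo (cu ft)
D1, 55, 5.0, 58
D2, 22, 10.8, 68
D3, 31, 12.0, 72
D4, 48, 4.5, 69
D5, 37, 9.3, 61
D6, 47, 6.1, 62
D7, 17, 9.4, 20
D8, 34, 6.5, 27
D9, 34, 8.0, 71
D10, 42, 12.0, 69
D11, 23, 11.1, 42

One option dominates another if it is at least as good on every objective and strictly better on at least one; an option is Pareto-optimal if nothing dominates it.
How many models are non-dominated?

4

D1: not dominated (best fuel economy).
D2: dominated by D4 (fuel economy 48≥22, 0-60 4.5≤10.8, cargo 69≥68).
D3: not dominated (best cargo).
D4: not dominated (best 0-60).
D5: dominated by D4 (fuel economy 48≥37, 0-60 4.5≤9.3, cargo 69≥61).
D6: dominated by D4 (fuel economy 48≥47, 0-60 4.5≤6.1, cargo 69≥62).
D7: dominated by D1 (fuel economy 55≥17, 0-60 5.0≤9.4, cargo 58≥20).
D8: dominated by D1 (fuel economy 55≥34, 0-60 5.0≤6.5, cargo 58≥27).
D9: not dominated.
D10: dominated by D4 (fuel economy 48≥42, 0-60 4.5≤12.0, cargo 69≥69).
D11: dominated by D1 (fuel economy 55≥23, 0-60 5.0≤11.1, cargo 58≥42).
Pareto-optimal: D1, D3, D4, D9 → 4.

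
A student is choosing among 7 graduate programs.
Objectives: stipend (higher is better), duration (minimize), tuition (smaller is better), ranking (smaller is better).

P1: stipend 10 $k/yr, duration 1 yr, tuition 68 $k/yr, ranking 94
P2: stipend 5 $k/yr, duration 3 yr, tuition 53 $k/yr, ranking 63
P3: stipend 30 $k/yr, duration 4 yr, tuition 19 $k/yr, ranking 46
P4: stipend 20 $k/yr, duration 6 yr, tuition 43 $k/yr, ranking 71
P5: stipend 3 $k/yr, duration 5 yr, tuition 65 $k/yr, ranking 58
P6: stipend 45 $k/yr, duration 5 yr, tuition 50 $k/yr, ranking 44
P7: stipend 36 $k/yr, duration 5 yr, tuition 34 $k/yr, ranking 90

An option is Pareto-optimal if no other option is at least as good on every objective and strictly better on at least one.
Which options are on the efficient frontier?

P1, P2, P3, P6, P7

P1: not dominated (best duration).
P2: not dominated.
P3: not dominated (best tuition).
P4: dominated by P3 (stipend 30≥20, duration 4≤6, tuition 19≤43, ranking 46≤71).
P5: dominated by P3 (stipend 30≥3, duration 4≤5, tuition 19≤65, ranking 46≤58).
P6: not dominated (best stipend).
P7: not dominated.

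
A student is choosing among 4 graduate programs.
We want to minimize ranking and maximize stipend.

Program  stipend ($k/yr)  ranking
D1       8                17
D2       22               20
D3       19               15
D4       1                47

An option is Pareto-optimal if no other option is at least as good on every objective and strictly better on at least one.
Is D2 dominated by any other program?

No

D1: worse on stipend (8 vs 22).
D3: worse on stipend (19 vs 22).
D4: worse on stipend (1 vs 22).
No option is at least as good as D2 on every objective and strictly better on one.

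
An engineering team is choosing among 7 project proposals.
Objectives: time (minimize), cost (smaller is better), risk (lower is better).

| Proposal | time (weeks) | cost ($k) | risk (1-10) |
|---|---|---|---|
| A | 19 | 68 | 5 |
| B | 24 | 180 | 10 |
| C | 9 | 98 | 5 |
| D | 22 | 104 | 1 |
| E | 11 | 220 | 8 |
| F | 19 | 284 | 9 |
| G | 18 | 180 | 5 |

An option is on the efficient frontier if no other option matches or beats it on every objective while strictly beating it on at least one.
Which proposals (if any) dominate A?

none

B: worse on time (24 vs 19).
C: worse on cost (98 vs 68).
D: worse on time (22 vs 19).
E: worse on cost (220 vs 68).
F: worse on cost (284 vs 68).
G: worse on cost (180 vs 68).
No option dominates A.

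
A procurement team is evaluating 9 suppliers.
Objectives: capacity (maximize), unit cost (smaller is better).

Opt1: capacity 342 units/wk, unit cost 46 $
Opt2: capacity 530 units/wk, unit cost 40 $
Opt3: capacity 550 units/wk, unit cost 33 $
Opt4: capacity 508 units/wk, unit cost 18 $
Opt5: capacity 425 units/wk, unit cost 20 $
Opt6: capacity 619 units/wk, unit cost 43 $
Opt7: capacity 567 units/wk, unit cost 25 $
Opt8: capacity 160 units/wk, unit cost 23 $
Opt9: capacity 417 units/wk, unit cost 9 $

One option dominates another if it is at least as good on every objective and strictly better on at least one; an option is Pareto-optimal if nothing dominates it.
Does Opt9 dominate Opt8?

Opt9 vs Opt8: capacity 417≥160, unit cost 9≤23 — Opt9 is at least as good on every objective with at least one strict improvement.

Yes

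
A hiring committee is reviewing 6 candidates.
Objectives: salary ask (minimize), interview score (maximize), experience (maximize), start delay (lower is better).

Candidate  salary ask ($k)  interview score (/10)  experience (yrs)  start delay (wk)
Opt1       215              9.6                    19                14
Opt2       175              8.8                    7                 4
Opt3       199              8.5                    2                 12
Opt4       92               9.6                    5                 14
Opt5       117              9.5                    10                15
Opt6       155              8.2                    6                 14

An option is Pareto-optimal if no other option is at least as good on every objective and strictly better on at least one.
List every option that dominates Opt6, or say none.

Opt1: worse on salary ask (215 vs 155).
Opt2: worse on salary ask (175 vs 155).
Opt3: worse on salary ask (199 vs 155).
Opt4: worse on experience (5 vs 6).
Opt5: worse on start delay (15 vs 14).
No option dominates Opt6.

none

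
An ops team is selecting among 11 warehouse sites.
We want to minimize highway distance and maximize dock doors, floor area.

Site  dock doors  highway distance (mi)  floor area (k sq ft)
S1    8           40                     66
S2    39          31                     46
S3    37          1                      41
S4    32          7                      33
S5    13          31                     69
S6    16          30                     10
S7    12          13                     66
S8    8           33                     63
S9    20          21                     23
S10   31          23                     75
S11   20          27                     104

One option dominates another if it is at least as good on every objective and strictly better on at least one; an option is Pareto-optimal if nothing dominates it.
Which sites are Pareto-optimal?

S2, S3, S7, S10, S11

S1: dominated by S5 (dock doors 13≥8, highway distance 31≤40, floor area 69≥66).
S2: not dominated (best dock doors).
S3: not dominated (best highway distance).
S4: dominated by S3 (dock doors 37≥32, highway distance 1≤7, floor area 41≥33).
S5: dominated by S10 (dock doors 31≥13, highway distance 23≤31, floor area 75≥69).
S6: dominated by S3 (dock doors 37≥16, highway distance 1≤30, floor area 41≥10).
S7: not dominated.
S8: dominated by S5 (dock doors 13≥8, highway distance 31≤33, floor area 69≥63).
S9: dominated by S3 (dock doors 37≥20, highway distance 1≤21, floor area 41≥23).
S10: not dominated.
S11: not dominated (best floor area).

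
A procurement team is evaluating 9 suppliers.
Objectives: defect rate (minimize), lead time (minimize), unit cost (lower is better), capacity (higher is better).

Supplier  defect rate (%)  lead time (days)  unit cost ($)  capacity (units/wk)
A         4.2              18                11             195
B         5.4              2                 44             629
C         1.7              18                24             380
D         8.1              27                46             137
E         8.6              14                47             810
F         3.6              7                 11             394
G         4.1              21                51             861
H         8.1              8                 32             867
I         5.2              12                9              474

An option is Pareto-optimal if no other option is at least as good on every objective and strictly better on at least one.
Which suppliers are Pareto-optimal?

B, C, F, G, H, I

A: dominated by F (defect rate 3.6≤4.2, lead time 7≤18, unit cost 11≤11, capacity 394≥195).
B: not dominated (best lead time).
C: not dominated (best defect rate).
D: dominated by A (defect rate 4.2≤8.1, lead time 18≤27, unit cost 11≤46, capacity 195≥137).
E: dominated by H (defect rate 8.1≤8.6, lead time 8≤14, unit cost 32≤47, capacity 867≥810).
F: not dominated.
G: not dominated.
H: not dominated (best capacity).
I: not dominated (best unit cost).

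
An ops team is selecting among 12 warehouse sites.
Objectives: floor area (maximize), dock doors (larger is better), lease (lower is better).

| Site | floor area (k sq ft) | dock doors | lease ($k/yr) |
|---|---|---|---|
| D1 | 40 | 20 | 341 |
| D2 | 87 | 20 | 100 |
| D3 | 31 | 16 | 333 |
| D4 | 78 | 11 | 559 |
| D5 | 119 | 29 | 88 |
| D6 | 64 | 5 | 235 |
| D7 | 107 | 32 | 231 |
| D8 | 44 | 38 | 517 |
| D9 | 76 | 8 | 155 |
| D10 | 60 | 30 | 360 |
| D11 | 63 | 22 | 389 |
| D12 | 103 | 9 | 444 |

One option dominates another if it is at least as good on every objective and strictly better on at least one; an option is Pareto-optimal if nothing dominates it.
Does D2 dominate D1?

D2 vs D1: floor area 87≥40, dock doors 20≥20, lease 100≤341 — D2 is at least as good on every objective with at least one strict improvement.

Yes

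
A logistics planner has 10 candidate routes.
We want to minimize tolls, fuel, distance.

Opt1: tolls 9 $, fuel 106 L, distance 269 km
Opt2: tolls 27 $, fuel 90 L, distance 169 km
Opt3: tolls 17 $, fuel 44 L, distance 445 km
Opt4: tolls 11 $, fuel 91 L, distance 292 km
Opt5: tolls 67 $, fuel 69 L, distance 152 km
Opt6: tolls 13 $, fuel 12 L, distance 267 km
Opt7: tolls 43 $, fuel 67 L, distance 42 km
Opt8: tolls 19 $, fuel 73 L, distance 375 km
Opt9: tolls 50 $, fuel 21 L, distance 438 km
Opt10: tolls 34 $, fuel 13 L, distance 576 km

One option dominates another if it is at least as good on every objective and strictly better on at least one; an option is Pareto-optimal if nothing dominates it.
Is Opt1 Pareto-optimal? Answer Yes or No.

Opt2: worse on tolls (27 vs 9).
Opt3: worse on tolls (17 vs 9).
Opt4: worse on tolls (11 vs 9).
Opt5: worse on tolls (67 vs 9).
Opt6: worse on tolls (13 vs 9).
Opt7: worse on tolls (43 vs 9).
Opt8: worse on tolls (19 vs 9).
Opt9: worse on tolls (50 vs 9).
Opt10: worse on tolls (34 vs 9).
No option is at least as good as Opt1 on every objective and strictly better on one.

Yes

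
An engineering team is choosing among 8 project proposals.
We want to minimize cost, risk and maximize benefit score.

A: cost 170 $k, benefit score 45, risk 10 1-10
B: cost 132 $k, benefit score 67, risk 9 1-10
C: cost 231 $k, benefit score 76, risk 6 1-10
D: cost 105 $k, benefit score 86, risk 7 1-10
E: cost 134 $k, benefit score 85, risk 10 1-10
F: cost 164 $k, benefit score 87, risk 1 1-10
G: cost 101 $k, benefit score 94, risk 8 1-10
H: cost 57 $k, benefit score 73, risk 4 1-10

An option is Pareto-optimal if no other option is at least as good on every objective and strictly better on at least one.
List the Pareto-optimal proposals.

A: dominated by B (cost 132≤170, benefit score 67≥45, risk 9≤10).
B: dominated by D (cost 105≤132, benefit score 86≥67, risk 7≤9).
C: dominated by F (cost 164≤231, benefit score 87≥76, risk 1≤6).
D: not dominated.
E: dominated by D (cost 105≤134, benefit score 86≥85, risk 7≤10).
F: not dominated (best risk).
G: not dominated (best benefit score).
H: not dominated (best cost).

D, F, G, H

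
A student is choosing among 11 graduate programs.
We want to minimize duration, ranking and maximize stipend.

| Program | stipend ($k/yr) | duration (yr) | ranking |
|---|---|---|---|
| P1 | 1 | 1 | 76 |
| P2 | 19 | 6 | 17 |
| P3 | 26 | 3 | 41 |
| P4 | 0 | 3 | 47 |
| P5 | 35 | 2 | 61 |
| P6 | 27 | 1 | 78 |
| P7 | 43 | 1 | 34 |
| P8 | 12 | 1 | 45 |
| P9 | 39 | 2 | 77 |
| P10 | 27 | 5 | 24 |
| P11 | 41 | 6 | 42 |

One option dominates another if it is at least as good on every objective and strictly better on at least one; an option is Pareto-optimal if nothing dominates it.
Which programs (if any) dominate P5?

P7: stipend 43≥35, duration 1≤2, ranking 34≤61 — dominates P5.
Others (P1, P2, P3, P4, P6, P8, P9, P10, P11) are each worse than P5 on at least one objective.

P7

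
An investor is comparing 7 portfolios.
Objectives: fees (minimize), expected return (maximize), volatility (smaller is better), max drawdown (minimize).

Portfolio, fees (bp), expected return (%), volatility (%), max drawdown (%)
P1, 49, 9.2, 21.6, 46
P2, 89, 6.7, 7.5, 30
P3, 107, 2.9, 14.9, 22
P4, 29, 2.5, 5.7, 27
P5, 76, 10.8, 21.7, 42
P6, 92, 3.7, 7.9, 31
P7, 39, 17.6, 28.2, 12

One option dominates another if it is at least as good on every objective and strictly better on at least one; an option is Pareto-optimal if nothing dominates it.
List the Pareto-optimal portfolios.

P1: not dominated.
P2: not dominated.
P3: not dominated.
P4: not dominated (best fees).
P5: not dominated.
P6: dominated by P2 (fees 89≤92, expected return 6.7≥3.7, volatility 7.5≤7.9, max drawdown 30≤31).
P7: not dominated (best expected return).

P1, P2, P3, P4, P5, P7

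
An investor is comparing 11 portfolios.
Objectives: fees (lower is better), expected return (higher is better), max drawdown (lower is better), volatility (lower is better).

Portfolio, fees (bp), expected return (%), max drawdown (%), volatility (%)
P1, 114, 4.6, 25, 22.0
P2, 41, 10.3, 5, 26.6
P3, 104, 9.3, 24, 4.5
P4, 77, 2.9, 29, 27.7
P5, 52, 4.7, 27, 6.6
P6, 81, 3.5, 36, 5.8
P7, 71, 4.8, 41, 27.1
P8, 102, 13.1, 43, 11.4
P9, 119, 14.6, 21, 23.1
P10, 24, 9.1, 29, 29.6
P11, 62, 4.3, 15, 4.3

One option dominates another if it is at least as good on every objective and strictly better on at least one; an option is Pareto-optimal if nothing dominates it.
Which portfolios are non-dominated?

P2, P3, P5, P8, P9, P10, P11

P1: dominated by P3 (fees 104≤114, expected return 9.3≥4.6, max drawdown 24≤25, volatility 4.5≤22.0).
P2: not dominated (best max drawdown).
P3: not dominated.
P4: dominated by P2 (fees 41≤77, expected return 10.3≥2.9, max drawdown 5≤29, volatility 26.6≤27.7).
P5: not dominated.
P6: dominated by P11 (fees 62≤81, expected return 4.3≥3.5, max drawdown 15≤36, volatility 4.3≤5.8).
P7: dominated by P2 (fees 41≤71, expected return 10.3≥4.8, max drawdown 5≤41, volatility 26.6≤27.1).
P8: not dominated.
P9: not dominated (best expected return).
P10: not dominated (best fees).
P11: not dominated (best volatility).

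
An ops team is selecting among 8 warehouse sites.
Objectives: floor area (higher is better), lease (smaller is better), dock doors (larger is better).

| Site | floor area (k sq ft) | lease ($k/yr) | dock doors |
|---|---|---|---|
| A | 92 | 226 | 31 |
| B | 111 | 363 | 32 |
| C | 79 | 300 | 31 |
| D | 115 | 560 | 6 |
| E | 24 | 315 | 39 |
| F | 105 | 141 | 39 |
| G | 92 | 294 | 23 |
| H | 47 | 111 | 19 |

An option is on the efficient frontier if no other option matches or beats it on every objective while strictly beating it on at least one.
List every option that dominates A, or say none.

F

F: floor area 105≥92, lease 141≤226, dock doors 39≥31 — dominates A.
Others (B, C, D, E, G, H) are each worse than A on at least one objective.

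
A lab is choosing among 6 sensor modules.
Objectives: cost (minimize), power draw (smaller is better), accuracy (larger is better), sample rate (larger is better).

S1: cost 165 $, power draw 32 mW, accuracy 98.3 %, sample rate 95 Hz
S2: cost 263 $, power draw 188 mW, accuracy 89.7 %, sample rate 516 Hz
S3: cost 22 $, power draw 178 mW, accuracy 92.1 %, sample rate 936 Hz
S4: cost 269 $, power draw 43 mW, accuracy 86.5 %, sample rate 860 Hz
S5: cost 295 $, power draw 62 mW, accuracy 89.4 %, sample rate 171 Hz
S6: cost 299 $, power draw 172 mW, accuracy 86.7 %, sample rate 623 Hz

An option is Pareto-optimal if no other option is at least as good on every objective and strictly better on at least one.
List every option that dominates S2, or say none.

S3

S3: cost 22≤263, power draw 178≤188, accuracy 92.1≥89.7, sample rate 936≥516 — dominates S2.
Others (S1, S4, S5, S6) are each worse than S2 on at least one objective.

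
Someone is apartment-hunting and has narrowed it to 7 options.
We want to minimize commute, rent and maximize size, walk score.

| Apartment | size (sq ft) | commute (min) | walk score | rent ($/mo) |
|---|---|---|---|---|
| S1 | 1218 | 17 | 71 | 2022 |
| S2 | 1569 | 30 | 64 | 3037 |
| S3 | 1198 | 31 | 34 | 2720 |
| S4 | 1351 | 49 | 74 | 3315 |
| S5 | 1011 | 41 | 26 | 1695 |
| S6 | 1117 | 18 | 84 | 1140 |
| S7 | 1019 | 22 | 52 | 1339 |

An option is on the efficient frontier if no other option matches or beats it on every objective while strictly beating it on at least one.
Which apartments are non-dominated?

S1: not dominated (best commute).
S2: not dominated (best size).
S3: dominated by S1 (size 1218≥1198, commute 17≤31, walk score 71≥34, rent 2022≤2720).
S4: not dominated.
S5: dominated by S6 (size 1117≥1011, commute 18≤41, walk score 84≥26, rent 1140≤1695).
S6: not dominated (best walk score).
S7: dominated by S6 (size 1117≥1019, commute 18≤22, walk score 84≥52, rent 1140≤1339).

S1, S2, S4, S6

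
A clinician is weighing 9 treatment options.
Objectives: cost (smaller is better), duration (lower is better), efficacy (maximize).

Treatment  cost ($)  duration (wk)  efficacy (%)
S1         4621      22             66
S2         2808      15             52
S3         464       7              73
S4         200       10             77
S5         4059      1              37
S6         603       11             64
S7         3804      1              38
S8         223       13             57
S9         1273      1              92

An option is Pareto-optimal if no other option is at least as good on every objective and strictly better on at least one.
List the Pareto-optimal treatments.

S3, S4, S9

S1: dominated by S3 (cost 464≤4621, duration 7≤22, efficacy 73≥66).
S2: dominated by S3 (cost 464≤2808, duration 7≤15, efficacy 73≥52).
S3: not dominated.
S4: not dominated (best cost).
S5: dominated by S7 (cost 3804≤4059, duration 1≤1, efficacy 38≥37).
S6: dominated by S3 (cost 464≤603, duration 7≤11, efficacy 73≥64).
S7: dominated by S9 (cost 1273≤3804, duration 1≤1, efficacy 92≥38).
S8: dominated by S4 (cost 200≤223, duration 10≤13, efficacy 77≥57).
S9: not dominated (best efficacy).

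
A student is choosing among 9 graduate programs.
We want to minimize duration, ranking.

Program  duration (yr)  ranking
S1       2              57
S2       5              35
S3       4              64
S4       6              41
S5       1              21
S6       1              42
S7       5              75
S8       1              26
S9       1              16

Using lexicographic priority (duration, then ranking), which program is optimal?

S9

First minimize duration: best is 1, kept {S5, S6, S8, S9}.
Then minimize ranking: best is 16, kept {S9}.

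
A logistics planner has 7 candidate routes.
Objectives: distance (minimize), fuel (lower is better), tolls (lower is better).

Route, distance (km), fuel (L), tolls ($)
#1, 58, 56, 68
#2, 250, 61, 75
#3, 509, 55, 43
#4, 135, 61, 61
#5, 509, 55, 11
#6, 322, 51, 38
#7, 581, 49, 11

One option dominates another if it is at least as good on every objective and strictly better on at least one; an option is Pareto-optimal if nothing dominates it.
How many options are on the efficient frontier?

#1: not dominated (best distance).
#2: dominated by #1 (distance 58≤250, fuel 56≤61, tolls 68≤75).
#3: dominated by #5 (distance 509≤509, fuel 55≤55, tolls 11≤43).
#4: not dominated.
#5: not dominated.
#6: not dominated.
#7: not dominated (best fuel).
Pareto-optimal: #1, #4, #5, #6, #7 → 5.

5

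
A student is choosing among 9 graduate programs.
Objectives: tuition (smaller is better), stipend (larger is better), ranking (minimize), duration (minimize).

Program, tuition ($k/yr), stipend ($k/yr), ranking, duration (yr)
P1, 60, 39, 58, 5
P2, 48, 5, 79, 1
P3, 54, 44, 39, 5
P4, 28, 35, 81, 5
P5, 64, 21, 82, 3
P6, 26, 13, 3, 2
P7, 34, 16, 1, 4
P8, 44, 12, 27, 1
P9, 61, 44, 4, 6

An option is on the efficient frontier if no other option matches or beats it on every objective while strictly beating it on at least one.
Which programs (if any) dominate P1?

P3

P3: tuition 54≤60, stipend 44≥39, ranking 39≤58, duration 5≤5 — dominates P1.
Others (P2, P4, P5, P6, P7, P8, P9) are each worse than P1 on at least one objective.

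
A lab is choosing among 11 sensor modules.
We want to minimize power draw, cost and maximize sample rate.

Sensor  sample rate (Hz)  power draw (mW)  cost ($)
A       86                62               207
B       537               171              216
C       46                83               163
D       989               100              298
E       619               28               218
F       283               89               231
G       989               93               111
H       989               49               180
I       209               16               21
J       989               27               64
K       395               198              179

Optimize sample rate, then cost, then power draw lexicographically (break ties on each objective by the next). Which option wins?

J

First maximize sample rate: best is 989, kept {D, G, H, J}.
Then minimize cost: best is 64, kept {J}.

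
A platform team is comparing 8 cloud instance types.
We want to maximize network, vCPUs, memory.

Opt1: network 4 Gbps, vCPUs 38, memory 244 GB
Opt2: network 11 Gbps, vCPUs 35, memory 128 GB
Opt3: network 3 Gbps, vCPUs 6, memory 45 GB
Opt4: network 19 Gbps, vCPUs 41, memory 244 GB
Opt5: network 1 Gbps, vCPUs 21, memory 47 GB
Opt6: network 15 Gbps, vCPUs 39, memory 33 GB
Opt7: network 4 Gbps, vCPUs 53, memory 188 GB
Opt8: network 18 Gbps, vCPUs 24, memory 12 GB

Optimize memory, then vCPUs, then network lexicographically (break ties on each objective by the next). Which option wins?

First maximize memory: best is 244, kept {Opt1, Opt4}.
Then maximize vCPUs: best is 41, kept {Opt4}.

Opt4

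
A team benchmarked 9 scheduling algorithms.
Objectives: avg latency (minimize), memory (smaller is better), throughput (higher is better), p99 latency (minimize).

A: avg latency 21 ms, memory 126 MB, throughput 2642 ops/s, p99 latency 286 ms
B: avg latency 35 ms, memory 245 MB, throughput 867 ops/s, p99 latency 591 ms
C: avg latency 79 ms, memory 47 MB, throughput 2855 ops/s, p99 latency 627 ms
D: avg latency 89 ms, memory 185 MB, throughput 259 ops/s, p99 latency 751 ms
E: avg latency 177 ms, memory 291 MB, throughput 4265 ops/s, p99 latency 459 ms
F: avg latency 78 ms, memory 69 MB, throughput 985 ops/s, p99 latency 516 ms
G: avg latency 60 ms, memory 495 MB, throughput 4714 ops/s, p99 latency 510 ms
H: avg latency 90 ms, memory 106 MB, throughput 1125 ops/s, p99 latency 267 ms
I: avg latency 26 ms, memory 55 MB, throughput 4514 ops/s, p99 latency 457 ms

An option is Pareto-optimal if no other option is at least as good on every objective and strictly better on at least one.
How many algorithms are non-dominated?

A: not dominated (best avg latency).
B: dominated by A (avg latency 21≤35, memory 126≤245, throughput 2642≥867, p99 latency 286≤591).
C: not dominated (best memory).
D: dominated by A (avg latency 21≤89, memory 126≤185, throughput 2642≥259, p99 latency 286≤751).
E: dominated by I (avg latency 26≤177, memory 55≤291, throughput 4514≥4265, p99 latency 457≤459).
F: dominated by I (avg latency 26≤78, memory 55≤69, throughput 4514≥985, p99 latency 457≤516).
G: not dominated (best throughput).
H: not dominated (best p99 latency).
I: not dominated.
Pareto-optimal: A, C, G, H, I → 5.

5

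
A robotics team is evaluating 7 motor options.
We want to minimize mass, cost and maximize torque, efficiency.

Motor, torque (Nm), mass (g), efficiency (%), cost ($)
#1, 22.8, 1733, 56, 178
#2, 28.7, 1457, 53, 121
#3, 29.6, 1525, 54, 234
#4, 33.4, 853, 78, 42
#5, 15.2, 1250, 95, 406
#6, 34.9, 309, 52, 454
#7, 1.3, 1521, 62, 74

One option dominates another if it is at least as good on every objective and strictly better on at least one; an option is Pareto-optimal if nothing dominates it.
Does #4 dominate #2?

Yes

#4 vs #2: torque 33.4≥28.7, mass 853≤1457, efficiency 78≥53, cost 42≤121 — #4 is at least as good on every objective with at least one strict improvement.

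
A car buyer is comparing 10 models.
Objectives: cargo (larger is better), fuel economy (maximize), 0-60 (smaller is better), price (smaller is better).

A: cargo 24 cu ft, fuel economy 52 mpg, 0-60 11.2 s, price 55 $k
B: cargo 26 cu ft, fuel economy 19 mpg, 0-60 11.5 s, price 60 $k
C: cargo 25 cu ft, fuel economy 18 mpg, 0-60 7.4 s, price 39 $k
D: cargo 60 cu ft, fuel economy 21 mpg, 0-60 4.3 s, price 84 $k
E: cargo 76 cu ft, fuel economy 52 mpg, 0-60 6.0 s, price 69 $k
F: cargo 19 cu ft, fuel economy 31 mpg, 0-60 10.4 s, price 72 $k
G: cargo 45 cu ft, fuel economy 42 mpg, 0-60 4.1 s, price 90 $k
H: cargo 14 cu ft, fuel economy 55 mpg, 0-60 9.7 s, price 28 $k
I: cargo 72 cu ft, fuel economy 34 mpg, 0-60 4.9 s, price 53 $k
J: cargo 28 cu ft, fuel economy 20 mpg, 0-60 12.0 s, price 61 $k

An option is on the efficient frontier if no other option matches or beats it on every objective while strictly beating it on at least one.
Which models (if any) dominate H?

none

A: worse on fuel economy (52 vs 55).
B: worse on fuel economy (19 vs 55).
C: worse on fuel economy (18 vs 55).
D: worse on fuel economy (21 vs 55).
E: worse on fuel economy (52 vs 55).
F: worse on fuel economy (31 vs 55).
G: worse on fuel economy (42 vs 55).
I: worse on fuel economy (34 vs 55).
J: worse on fuel economy (20 vs 55).
No option dominates H.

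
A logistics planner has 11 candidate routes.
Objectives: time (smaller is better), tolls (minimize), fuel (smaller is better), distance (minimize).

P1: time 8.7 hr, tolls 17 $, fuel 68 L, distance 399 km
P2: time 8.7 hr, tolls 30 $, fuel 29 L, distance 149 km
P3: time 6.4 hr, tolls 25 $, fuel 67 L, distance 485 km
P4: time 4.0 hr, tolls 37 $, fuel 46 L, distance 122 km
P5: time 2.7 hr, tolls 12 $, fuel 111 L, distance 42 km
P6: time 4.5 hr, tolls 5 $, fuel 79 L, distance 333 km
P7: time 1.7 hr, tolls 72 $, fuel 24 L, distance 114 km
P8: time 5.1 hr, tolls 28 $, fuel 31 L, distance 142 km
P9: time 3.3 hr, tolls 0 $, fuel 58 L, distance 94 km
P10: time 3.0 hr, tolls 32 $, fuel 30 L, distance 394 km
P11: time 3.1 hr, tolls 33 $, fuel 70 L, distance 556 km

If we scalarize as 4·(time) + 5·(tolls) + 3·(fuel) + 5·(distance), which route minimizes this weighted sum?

P1: 4·8.7 + 5·17 + 3·68 + 5·399 = 2318.8
P2: 4·8.7 + 5·30 + 3·29 + 5·149 = 1016.8
P3: 4·6.4 + 5·25 + 3·67 + 5·485 = 2776.6
P4: 4·4.0 + 5·37 + 3·46 + 5·122 = 949.0
P5: 4·2.7 + 5·12 + 3·111 + 5·42 = 613.8
P6: 4·4.5 + 5·5 + 3·79 + 5·333 = 1945.0
P7: 4·1.7 + 5·72 + 3·24 + 5·114 = 1008.8
P8: 4·5.1 + 5·28 + 3·31 + 5·142 = 963.4
P9: 4·3.3 + 5·0 + 3·58 + 5·94 = 657.2
P10: 4·3.0 + 5·32 + 3·30 + 5·394 = 2232.0
P11: 4·3.1 + 5·33 + 3·70 + 5·556 = 3167.4
Lowest: P5 at 613.8.

P5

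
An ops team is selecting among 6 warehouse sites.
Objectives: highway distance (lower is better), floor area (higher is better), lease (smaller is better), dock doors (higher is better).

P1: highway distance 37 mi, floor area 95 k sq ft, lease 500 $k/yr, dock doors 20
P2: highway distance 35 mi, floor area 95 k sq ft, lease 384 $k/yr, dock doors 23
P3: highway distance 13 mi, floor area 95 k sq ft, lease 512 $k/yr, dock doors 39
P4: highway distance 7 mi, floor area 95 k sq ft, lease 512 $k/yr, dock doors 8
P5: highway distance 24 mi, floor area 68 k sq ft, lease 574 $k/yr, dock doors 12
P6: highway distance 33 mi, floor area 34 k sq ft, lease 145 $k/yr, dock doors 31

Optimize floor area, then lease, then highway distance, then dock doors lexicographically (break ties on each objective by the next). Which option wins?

P2

First maximize floor area: best is 95, kept {P1, P2, P3, P4}.
Then minimize lease: best is 384, kept {P2}.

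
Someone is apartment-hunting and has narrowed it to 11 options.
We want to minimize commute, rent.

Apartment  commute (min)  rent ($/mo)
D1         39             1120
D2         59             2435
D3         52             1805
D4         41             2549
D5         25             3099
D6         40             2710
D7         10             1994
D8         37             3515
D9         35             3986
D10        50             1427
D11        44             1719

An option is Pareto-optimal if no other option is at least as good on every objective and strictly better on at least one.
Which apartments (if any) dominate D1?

D2: worse on commute (59 vs 39).
D3: worse on commute (52 vs 39).
D4: worse on commute (41 vs 39).
D5: worse on rent (3099 vs 1120).
D6: worse on commute (40 vs 39).
D7: worse on rent (1994 vs 1120).
D8: worse on rent (3515 vs 1120).
D9: worse on rent (3986 vs 1120).
D10: worse on commute (50 vs 39).
D11: worse on commute (44 vs 39).
No option dominates D1.

none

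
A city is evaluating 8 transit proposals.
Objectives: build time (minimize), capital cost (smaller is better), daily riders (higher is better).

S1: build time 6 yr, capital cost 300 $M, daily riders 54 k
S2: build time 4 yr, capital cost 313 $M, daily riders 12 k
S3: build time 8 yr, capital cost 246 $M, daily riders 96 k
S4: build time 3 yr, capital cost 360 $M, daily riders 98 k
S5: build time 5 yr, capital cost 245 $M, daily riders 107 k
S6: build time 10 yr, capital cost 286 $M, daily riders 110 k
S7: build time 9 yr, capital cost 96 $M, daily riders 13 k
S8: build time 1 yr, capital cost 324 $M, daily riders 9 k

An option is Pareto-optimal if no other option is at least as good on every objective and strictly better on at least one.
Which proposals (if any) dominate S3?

S5: build time 5≤8, capital cost 245≤246, daily riders 107≥96 — dominates S3.
Others (S1, S2, S4, S6, S7, S8) are each worse than S3 on at least one objective.

S5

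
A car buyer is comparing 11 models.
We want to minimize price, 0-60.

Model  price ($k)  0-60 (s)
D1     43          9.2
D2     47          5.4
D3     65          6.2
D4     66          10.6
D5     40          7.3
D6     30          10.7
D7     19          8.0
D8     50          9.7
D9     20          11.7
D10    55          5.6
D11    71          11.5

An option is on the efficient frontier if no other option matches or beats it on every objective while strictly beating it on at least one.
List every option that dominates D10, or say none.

D2: price 47≤55, 0-60 5.4≤5.6 — dominates D10.
Others (D1, D3, D4, D5, D6, D7, D8, D9, D11) are each worse than D10 on at least one objective.

D2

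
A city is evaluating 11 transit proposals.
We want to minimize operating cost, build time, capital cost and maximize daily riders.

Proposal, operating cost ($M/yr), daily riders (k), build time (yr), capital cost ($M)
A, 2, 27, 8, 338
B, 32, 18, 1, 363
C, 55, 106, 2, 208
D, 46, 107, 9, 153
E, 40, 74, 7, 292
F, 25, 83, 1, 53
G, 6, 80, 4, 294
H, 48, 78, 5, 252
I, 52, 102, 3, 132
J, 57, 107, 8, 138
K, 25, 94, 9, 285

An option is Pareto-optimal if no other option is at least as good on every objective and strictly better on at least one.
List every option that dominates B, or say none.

F: operating cost 25≤32, daily riders 83≥18, build time 1≤1, capital cost 53≤363 — dominates B.
Others (A, C, D, E, G, H, I, J, K) are each worse than B on at least one objective.

F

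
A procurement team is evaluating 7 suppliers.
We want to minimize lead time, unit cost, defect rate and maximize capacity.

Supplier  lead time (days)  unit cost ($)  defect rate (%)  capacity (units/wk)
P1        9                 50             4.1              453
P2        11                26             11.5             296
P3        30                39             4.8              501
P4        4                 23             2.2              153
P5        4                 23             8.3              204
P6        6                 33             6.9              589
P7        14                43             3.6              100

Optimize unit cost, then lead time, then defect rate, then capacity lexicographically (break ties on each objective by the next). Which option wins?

P4

First minimize unit cost: best is 23, kept {P4, P5}.
Then minimize lead time: best is 4, kept {P4, P5}.
Then minimize defect rate: best is 2.2, kept {P4}.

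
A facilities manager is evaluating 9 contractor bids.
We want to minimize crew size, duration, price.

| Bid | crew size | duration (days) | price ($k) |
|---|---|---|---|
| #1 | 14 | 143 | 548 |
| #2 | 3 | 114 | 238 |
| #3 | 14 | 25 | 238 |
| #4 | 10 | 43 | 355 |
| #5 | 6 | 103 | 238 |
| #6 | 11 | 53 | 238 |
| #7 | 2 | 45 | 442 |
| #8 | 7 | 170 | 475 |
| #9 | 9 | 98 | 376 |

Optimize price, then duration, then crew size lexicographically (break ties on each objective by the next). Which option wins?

First minimize price: best is 238, kept {#2, #3, #5, #6}.
Then minimize duration: best is 25, kept {#3}.

#3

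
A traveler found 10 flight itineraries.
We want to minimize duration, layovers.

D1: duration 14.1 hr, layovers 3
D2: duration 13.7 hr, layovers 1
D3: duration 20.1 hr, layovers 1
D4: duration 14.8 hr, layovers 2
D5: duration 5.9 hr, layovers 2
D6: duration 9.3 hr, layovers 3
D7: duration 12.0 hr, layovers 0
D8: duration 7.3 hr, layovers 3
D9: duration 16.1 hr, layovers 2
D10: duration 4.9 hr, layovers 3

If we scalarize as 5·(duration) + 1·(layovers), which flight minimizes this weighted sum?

D10

D1: 5·14.1 + 1·3 = 73.5
D2: 5·13.7 + 1·1 = 69.5
D3: 5·20.1 + 1·1 = 101.5
D4: 5·14.8 + 1·2 = 76.0
D5: 5·5.9 + 1·2 = 31.5
D6: 5·9.3 + 1·3 = 49.5
D7: 5·12.0 + 1·0 = 60.0
D8: 5·7.3 + 1·3 = 39.5
D9: 5·16.1 + 1·2 = 82.5
D10: 5·4.9 + 1·3 = 27.5
Lowest: D10 at 27.5.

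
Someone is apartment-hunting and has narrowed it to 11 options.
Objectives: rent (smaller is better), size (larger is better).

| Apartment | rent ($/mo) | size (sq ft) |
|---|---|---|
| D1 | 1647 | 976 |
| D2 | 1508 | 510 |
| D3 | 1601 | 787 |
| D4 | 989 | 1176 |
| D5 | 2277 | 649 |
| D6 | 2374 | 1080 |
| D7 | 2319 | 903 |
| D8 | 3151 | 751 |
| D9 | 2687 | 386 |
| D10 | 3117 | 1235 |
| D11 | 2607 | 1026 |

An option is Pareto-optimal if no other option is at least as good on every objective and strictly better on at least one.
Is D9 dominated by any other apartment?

Yes

D1 vs D9: rent 1647≤2687, size 976≥386 — D1 is at least as good on every objective and strictly better on at least one, so D1 dominates D9.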